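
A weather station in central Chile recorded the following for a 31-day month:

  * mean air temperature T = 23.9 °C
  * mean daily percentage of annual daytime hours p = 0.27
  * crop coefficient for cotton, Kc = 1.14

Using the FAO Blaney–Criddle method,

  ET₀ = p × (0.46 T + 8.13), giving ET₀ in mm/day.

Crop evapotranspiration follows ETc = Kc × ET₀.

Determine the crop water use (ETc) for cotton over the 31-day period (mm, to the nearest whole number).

182 mm

ET₀ = 0.27 × (0.46 × 23.9 + 8.13) = 0.27 × 19.124 = 5.1635 mm/d
ETc = Kc × ET₀ = 1.14 × 5.1635 = 5.8864 mm/d
Over 31 days: 5.8864 × 31 = 182.478 mm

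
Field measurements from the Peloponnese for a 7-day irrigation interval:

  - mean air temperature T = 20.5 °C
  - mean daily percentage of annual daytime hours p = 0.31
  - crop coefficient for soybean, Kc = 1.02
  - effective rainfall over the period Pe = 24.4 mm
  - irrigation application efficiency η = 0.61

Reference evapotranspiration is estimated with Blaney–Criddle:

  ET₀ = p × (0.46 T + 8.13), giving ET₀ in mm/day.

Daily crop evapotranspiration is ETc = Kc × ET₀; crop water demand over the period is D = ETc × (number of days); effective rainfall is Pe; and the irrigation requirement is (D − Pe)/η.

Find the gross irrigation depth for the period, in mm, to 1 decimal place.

23.7 mm

ET₀ = 0.31 × (0.46 × 20.5 + 8.13) = 0.31 × 17.560 = 5.4436 mm/d
ETc = Kc × ET₀ = 1.02 × 5.4436 = 5.5525 mm/d
Crop demand D = ETc × 7 d = 5.5525 × 7 = 38.868 mm
D − Pe = 38.868 − 24.4 = 14.468 mm
Gross irrigation = 14.468 / 0.61 = 23.718 mm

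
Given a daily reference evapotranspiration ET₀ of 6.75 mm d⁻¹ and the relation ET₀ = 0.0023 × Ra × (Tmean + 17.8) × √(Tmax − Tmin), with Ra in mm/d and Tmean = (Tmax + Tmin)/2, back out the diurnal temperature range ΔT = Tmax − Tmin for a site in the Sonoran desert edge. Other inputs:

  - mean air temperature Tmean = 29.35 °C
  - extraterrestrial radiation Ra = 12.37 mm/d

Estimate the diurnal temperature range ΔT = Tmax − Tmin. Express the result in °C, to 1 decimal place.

√ΔT = ET₀ / [0.0023 × Ra × (Tmean+17.8)] = 6.75 / (0.0023 × 12.37 × 47.15) = 5.0318
ΔT = 5.0318² = 25.319 °C

25.3 °C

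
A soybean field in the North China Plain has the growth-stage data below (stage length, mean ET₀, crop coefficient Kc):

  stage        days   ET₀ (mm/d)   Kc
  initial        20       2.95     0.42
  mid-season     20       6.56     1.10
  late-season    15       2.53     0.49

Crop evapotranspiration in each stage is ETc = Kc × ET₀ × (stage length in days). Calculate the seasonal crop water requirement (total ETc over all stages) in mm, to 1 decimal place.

187.7 mm

initial: 0.42 × 2.95 × 20 = 24.78 mm
mid-season: 1.10 × 6.56 × 20 = 144.32 mm
late-season: 0.49 × 2.53 × 15 = 18.60 mm
Seasonal total = 187.70 mm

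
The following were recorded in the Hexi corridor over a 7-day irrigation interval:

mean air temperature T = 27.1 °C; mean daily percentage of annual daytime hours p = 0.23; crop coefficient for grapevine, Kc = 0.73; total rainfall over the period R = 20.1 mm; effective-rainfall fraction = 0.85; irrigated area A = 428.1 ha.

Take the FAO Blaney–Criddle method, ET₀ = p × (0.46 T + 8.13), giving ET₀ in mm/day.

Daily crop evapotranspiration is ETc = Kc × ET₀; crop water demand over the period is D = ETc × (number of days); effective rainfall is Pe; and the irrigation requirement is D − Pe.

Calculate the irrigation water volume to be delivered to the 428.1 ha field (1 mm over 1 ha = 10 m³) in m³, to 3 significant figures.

ET₀ = 0.23 × (0.46 × 27.1 + 8.13) = 0.23 × 20.596 = 4.7371 mm/d
ETc = Kc × ET₀ = 0.73 × 4.7371 = 3.4581 mm/d
Crop demand D = ETc × 7 d = 3.4581 × 7 = 24.207 mm
Pe = 0.85 × 20.1 = 17.085 mm
D − Pe = 24.207 − 17.085 = 7.122 mm
Volume = 7.122 mm × 428.1 ha × 10 = 30489.3 m³

30500 m³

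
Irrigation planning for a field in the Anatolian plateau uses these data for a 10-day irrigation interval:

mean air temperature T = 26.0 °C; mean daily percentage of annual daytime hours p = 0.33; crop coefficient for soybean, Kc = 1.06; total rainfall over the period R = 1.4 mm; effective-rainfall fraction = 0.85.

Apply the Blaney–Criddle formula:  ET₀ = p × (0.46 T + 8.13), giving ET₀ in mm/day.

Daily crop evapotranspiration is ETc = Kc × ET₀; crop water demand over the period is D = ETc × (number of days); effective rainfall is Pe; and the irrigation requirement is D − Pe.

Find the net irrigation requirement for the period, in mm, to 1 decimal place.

ET₀ = 0.33 × (0.46 × 26.0 + 8.13) = 0.33 × 20.090 = 6.6297 mm/d
ETc = Kc × ET₀ = 1.06 × 6.6297 = 7.0275 mm/d
Crop demand D = ETc × 10 d = 7.0275 × 10 = 70.275 mm
Pe = 0.85 × 1.4 = 1.190 mm
D − Pe = 70.275 − 1.190 = 69.085 mm

69.1 mm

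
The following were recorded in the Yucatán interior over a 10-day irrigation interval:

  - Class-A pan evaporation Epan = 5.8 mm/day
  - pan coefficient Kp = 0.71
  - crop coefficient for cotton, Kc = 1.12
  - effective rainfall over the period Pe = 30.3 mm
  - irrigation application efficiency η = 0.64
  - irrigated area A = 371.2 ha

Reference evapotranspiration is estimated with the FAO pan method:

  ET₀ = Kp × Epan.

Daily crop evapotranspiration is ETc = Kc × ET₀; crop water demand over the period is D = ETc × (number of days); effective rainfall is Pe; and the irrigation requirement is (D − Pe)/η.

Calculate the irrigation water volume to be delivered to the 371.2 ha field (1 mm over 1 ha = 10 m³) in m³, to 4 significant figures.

ET₀ = 0.71 × 5.8 = 4.1180 mm/d
ETc = Kc × ET₀ = 1.12 × 4.1180 = 4.6122 mm/d
Crop demand D = ETc × 10 d = 4.6122 × 10 = 46.122 mm
D − Pe = 46.122 − 30.3 = 15.822 mm
Gross irrigation = 15.822 / 0.64 = 24.722 mm
Volume = 24.722 mm × 371.2 ha × 10 = 91768.1 m³

91770 m³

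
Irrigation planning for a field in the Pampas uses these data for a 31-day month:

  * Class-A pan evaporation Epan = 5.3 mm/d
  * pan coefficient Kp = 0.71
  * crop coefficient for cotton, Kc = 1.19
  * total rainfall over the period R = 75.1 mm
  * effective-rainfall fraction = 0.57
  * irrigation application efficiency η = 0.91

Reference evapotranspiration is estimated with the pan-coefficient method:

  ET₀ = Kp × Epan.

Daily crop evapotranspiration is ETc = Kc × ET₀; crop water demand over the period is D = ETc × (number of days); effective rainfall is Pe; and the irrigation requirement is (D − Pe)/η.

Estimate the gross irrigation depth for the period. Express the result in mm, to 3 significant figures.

ET₀ = 0.71 × 5.3 = 3.7630 mm/d
ETc = Kc × ET₀ = 1.19 × 3.7630 = 4.4780 mm/d
Crop demand D = ETc × 31 d = 4.4780 × 31 = 138.818 mm
Pe = 0.57 × 75.1 = 42.807 mm
D − Pe = 138.818 − 42.807 = 96.011 mm
Gross irrigation = 96.011 / 0.91 = 105.507 mm

106 mm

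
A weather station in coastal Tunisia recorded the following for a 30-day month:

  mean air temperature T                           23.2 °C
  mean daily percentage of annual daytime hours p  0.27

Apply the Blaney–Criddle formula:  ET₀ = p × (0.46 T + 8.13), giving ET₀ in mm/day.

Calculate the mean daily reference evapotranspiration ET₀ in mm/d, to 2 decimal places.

ET₀ = 0.27 × (0.46 × 23.2 + 8.13) = 0.27 × 18.802 = 5.0765 mm/d

5.08 mm/d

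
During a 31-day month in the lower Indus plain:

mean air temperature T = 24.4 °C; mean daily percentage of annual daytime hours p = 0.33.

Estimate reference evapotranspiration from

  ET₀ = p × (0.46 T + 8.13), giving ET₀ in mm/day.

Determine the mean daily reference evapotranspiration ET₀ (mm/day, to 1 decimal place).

ET₀ = 0.33 × (0.46 × 24.4 + 8.13) = 0.33 × 19.354 = 6.3868 mm/d

6.4 mm/day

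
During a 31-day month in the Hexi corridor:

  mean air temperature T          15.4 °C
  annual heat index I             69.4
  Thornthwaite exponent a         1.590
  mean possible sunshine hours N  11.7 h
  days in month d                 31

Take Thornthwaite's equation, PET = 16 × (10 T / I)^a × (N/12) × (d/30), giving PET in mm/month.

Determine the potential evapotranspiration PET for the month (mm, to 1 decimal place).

57.2 mm

10T/I = 10 × 15.4 / 69.4 = 2.2190
(10T/I)^a = 2.2190^1.590 = 3.5513
Uncorrected PET = 16 × 3.5513 = 56.821 mm
Correction = (N/12)(d/30) = (11.7/12)(31/30) = 1.0075
PET = 56.821 × 1.0075 = 57.247 mm/month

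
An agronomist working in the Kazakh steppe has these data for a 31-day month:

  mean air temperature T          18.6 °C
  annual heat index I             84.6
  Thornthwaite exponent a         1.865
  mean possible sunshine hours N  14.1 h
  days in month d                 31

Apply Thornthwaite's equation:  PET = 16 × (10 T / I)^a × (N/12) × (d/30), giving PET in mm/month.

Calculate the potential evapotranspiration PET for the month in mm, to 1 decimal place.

10T/I = 10 × 18.6 / 84.6 = 2.1986
(10T/I)^a = 2.1986^1.865 = 4.3461
Uncorrected PET = 16 × 4.3461 = 69.538 mm
Correction = (N/12)(d/30) = (14.1/12)(31/30) = 1.2142
PET = 69.538 × 1.2142 = 84.433 mm/month

84.4 mm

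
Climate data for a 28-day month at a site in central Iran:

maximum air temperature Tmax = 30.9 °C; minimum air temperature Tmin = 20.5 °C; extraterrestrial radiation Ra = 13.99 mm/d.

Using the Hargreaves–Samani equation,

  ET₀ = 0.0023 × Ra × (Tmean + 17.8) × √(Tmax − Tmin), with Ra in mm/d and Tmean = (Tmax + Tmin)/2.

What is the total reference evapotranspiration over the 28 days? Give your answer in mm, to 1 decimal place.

Tmean = (30.9 + 20.5)/2 = 25.70 °C
ET₀ = 0.0023 × 13.99 × (25.70 + 17.8) × √10.4 = 0.0023 × 13.99 × 43.50 × 3.2249 = 4.5139 mm/d
Over 28 days: 4.5139 × 28 = 126.389 mm

126.4 mm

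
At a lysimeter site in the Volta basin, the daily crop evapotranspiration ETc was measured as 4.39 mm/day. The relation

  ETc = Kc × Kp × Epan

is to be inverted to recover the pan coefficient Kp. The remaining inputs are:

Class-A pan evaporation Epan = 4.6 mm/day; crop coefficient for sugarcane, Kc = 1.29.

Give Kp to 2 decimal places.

0.74

ETc = Kc × Kp × Epan  ⇒  Kp = ETc / (Kc × Epan)
Kp = 4.39 / (1.29 × 4.6) = 4.39 / 5.934 = 0.7398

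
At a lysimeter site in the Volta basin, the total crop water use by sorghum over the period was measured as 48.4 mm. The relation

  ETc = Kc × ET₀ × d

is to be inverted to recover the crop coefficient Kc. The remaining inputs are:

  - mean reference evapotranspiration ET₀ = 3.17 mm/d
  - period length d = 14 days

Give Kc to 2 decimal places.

ETc = Kc × ET₀ × d  ⇒  Kc = ETc / (ET₀ × d)
Kc = 48.4 / (3.17 × 14) = 48.4 / 44.38 = 1.0906

1.09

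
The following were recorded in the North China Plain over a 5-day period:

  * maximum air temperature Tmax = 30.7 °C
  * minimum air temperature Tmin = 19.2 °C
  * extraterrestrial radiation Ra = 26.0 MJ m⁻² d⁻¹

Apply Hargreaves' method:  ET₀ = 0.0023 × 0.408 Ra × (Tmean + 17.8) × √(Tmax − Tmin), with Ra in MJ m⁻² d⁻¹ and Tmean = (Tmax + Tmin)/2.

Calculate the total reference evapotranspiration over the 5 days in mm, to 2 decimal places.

17.69 mm

Tmean = (30.7 + 19.2)/2 = 24.95 °C
0.408 Ra = 0.408 × 26.0 = 10.6080 mm/d equivalent
ET₀ = 0.0023 × 10.6080 × (24.95 + 17.8) × √11.5 = 0.0023 × 10.6080 × 42.75 × 3.3912 = 3.5371 mm/d
Over 5 days: 3.5371 × 5 = 17.686 mm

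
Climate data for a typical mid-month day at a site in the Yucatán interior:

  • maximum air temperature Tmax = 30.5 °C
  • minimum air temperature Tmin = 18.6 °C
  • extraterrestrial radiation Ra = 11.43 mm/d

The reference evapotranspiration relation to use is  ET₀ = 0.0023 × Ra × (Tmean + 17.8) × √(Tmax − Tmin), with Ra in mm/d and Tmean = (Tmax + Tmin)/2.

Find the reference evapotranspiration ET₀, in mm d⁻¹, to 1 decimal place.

Tmean = (30.5 + 18.6)/2 = 24.55 °C
ET₀ = 0.0023 × 11.43 × (24.55 + 17.8) × √11.9 = 0.0023 × 11.43 × 42.35 × 3.4496 = 3.8406 mm/d

3.8 mm d⁻¹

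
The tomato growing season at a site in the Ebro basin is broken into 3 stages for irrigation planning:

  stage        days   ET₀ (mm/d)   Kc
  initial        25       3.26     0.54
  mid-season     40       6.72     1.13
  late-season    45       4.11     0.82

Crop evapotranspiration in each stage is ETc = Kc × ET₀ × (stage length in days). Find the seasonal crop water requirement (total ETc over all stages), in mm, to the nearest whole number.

initial: 0.54 × 3.26 × 25 = 44.01 mm
mid-season: 1.13 × 6.72 × 40 = 303.74 mm
late-season: 0.82 × 4.11 × 45 = 151.66 mm
Seasonal total = 499.41 mm

499 mm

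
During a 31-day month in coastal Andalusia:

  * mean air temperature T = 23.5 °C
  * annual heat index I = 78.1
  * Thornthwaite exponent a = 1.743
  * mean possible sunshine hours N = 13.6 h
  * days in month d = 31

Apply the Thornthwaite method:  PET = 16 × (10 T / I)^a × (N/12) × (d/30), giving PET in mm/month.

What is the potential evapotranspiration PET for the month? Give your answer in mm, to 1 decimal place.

10T/I = 10 × 23.5 / 78.1 = 3.0090
(10T/I)^a = 3.0090^1.743 = 6.8217
Uncorrected PET = 16 × 6.8217 = 109.147 mm
Correction = (N/12)(d/30) = (13.6/12)(31/30) = 1.1711
PET = 109.147 × 1.1711 = 127.822 mm/month

127.8 mm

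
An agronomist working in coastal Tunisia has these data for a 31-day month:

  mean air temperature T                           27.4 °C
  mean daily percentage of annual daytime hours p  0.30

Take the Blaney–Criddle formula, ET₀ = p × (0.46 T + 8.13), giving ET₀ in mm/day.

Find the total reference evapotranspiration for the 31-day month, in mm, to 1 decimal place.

ET₀ = 0.30 × (0.46 × 27.4 + 8.13) = 0.30 × 20.734 = 6.2202 mm/d
Monthly total = 6.2202 × 31 = 192.826 mm

192.8 mm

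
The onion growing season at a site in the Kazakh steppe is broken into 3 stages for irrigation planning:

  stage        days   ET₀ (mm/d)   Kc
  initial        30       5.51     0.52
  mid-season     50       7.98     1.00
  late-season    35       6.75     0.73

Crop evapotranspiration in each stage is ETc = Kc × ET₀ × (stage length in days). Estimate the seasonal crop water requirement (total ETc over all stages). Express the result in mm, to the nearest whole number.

initial: 0.52 × 5.51 × 30 = 85.96 mm
mid-season: 1.00 × 7.98 × 50 = 399.00 mm
late-season: 0.73 × 6.75 × 35 = 172.46 mm
Seasonal total = 657.42 mm

657 mm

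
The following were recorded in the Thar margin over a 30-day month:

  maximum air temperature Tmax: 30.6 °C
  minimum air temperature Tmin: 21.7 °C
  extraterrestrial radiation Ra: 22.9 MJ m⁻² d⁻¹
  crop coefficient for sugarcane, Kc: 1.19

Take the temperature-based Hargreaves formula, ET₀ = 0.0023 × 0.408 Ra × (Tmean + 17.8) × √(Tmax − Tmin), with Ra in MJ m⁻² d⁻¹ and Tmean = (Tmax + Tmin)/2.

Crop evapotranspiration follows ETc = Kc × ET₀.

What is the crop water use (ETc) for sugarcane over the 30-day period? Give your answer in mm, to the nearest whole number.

Tmean = (30.6 + 21.7)/2 = 26.15 °C
0.408 Ra = 0.408 × 22.9 = 9.3432 mm/d equivalent
ET₀ = 0.0023 × 9.3432 × (26.15 + 17.8) × √8.9 = 0.0023 × 9.3432 × 43.95 × 2.9833 = 2.8176 mm/d
ETc = Kc × ET₀ = 1.19 × 2.8176 = 3.3529 mm/d
Over 30 days: 3.3529 × 30 = 100.587 mm

101 mm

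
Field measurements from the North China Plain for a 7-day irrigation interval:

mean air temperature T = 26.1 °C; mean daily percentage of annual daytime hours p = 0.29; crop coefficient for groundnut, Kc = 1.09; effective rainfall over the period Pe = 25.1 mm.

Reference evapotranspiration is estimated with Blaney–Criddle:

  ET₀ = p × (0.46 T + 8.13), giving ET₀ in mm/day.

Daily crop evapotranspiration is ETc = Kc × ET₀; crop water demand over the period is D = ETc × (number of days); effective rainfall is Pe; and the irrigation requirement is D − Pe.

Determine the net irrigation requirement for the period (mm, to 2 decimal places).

19.45 mm

ET₀ = 0.29 × (0.46 × 26.1 + 8.13) = 0.29 × 20.136 = 5.8394 mm/d
ETc = Kc × ET₀ = 1.09 × 5.8394 = 6.3649 mm/d
Crop demand D = ETc × 7 d = 6.3649 × 7 = 44.554 mm
D − Pe = 44.554 − 25.1 = 19.454 mm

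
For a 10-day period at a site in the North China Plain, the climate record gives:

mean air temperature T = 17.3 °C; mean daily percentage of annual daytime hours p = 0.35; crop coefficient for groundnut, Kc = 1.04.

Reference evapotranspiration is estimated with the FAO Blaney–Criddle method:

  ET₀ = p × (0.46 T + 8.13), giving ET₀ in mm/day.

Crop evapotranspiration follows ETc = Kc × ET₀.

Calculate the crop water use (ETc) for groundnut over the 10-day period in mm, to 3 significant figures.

ET₀ = 0.35 × (0.46 × 17.3 + 8.13) = 0.35 × 16.088 = 5.6308 mm/d
ETc = Kc × ET₀ = 1.04 × 5.6308 = 5.8560 mm/d
Over 10 days: 5.8560 × 10 = 58.560 mm

58.6 mm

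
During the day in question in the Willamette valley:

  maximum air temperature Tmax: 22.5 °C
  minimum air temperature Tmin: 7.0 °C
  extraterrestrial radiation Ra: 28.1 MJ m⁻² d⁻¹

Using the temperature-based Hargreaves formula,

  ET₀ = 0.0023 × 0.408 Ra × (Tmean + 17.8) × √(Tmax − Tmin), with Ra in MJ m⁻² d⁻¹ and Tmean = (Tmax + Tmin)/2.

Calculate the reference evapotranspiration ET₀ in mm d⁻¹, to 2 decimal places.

3.38 mm d⁻¹

Tmean = (22.5 + 7.0)/2 = 14.75 °C
0.408 Ra = 0.408 × 28.1 = 11.4648 mm/d equivalent
ET₀ = 0.0023 × 11.4648 × (14.75 + 17.8) × √15.5 = 0.0023 × 11.4648 × 32.55 × 3.9370 = 3.3792 mm/d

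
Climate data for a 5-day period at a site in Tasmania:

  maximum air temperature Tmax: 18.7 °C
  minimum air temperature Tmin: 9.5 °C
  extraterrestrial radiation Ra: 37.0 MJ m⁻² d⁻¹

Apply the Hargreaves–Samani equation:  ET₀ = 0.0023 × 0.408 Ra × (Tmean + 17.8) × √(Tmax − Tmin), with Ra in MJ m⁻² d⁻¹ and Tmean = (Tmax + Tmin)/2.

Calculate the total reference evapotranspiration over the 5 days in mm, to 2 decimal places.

16.80 mm

Tmean = (18.7 + 9.5)/2 = 14.10 °C
0.408 Ra = 0.408 × 37.0 = 15.0960 mm/d equivalent
ET₀ = 0.0023 × 15.0960 × (14.10 + 17.8) × √9.2 = 0.0023 × 15.0960 × 31.90 × 3.0332 = 3.3596 mm/d
Over 5 days: 3.3596 × 5 = 16.798 mm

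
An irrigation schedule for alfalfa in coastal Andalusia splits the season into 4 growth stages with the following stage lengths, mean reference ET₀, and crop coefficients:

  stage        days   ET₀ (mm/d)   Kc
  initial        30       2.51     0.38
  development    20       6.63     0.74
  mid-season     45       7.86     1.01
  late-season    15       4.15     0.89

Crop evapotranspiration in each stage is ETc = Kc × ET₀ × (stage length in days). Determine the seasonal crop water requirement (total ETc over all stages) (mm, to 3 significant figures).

initial: 0.38 × 2.51 × 30 = 28.61 mm
development: 0.74 × 6.63 × 20 = 98.12 mm
mid-season: 1.01 × 7.86 × 45 = 357.24 mm
late-season: 0.89 × 4.15 × 15 = 55.40 mm
Seasonal total = 539.37 mm

539 mm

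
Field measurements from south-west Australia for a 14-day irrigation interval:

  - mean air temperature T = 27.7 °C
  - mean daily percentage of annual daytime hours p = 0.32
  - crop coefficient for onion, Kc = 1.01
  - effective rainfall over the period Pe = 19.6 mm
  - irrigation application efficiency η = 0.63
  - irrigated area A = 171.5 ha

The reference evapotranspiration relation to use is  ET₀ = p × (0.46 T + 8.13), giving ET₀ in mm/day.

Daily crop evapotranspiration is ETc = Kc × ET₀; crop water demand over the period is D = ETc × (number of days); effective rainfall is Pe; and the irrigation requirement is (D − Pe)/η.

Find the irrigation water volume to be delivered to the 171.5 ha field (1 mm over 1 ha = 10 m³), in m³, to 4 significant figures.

ET₀ = 0.32 × (0.46 × 27.7 + 8.13) = 0.32 × 20.872 = 6.6790 mm/d
ETc = Kc × ET₀ = 1.01 × 6.6790 = 6.7458 mm/d
Crop demand D = ETc × 14 d = 6.7458 × 14 = 94.441 mm
D − Pe = 94.441 − 19.6 = 74.841 mm
Gross irrigation = 74.841 / 0.63 = 118.795 mm
Volume = 118.795 mm × 171.5 ha × 10 = 203733.4 m³

203700 m³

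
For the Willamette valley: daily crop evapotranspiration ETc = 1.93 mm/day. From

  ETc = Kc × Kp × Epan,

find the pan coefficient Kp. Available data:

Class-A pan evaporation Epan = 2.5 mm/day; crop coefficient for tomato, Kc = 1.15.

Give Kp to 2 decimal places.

0.67

ETc = Kc × Kp × Epan  ⇒  Kp = ETc / (Kc × Epan)
Kp = 1.93 / (1.15 × 2.5) = 1.93 / 2.875 = 0.6713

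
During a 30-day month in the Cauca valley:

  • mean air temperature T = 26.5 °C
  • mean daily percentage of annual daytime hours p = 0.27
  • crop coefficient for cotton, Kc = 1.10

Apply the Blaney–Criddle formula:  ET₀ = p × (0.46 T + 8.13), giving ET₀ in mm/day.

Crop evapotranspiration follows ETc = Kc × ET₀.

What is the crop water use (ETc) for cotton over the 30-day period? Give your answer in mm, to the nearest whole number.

181 mm

ET₀ = 0.27 × (0.46 × 26.5 + 8.13) = 0.27 × 20.320 = 5.4864 mm/d
ETc = Kc × ET₀ = 1.10 × 5.4864 = 6.0350 mm/d
Over 30 days: 6.0350 × 30 = 181.050 mm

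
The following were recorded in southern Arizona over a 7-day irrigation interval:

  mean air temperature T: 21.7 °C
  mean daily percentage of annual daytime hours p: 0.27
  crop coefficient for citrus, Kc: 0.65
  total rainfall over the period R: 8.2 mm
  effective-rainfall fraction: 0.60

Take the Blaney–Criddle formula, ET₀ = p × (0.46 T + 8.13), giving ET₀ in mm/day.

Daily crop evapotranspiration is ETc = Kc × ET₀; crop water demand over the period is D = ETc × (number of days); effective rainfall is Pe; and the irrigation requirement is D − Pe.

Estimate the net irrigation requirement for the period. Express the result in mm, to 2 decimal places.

ET₀ = 0.27 × (0.46 × 21.7 + 8.13) = 0.27 × 18.112 = 4.8902 mm/d
ETc = Kc × ET₀ = 0.65 × 4.8902 = 3.1786 mm/d
Crop demand D = ETc × 7 d = 3.1786 × 7 = 22.250 mm
Pe = 0.60 × 8.2 = 4.920 mm
D − Pe = 22.250 − 4.920 = 17.330 mm

17.33 mm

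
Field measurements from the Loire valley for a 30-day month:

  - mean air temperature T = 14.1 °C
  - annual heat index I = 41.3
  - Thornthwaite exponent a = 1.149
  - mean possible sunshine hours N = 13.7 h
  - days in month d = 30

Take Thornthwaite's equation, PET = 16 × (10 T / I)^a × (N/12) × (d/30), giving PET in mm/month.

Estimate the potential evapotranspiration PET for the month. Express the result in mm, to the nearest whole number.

75 mm

10T/I = 10 × 14.1 / 41.3 = 3.4140
(10T/I)^a = 3.4140^1.149 = 4.0994
Uncorrected PET = 16 × 4.0994 = 65.590 mm
Correction = (N/12)(d/30) = (13.7/12)(30/30) = 1.1417
PET = 65.590 × 1.1417 = 74.884 mm/month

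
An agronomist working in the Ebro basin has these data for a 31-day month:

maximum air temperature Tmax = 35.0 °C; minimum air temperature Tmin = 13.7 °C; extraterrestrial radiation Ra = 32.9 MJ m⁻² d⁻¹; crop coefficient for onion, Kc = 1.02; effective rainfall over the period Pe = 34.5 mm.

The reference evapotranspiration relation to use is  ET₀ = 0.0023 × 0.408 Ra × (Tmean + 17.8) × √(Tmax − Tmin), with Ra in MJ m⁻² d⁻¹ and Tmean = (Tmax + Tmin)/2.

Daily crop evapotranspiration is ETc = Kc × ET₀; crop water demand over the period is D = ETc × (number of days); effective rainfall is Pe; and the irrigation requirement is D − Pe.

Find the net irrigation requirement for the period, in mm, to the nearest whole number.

Tmean = (35.0 + 13.7)/2 = 24.35 °C
0.408 Ra = 0.408 × 32.9 = 13.4232 mm/d equivalent
ET₀ = 0.0023 × 13.4232 × (24.35 + 17.8) × √21.3 = 0.0023 × 13.4232 × 42.15 × 4.6152 = 6.0058 mm/d
ETc = Kc × ET₀ = 1.02 × 6.0058 = 6.1259 mm/d
Crop demand D = ETc × 31 d = 6.1259 × 31 = 189.903 mm
D − Pe = 189.903 − 34.5 = 155.403 mm

155 mm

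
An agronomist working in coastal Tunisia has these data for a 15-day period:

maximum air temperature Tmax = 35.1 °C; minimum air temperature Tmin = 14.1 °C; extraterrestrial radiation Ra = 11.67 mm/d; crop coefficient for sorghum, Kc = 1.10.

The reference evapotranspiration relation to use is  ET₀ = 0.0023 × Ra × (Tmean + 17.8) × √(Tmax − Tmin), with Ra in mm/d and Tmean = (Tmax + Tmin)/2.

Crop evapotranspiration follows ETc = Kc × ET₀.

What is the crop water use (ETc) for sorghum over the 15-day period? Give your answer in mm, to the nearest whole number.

Tmean = (35.1 + 14.1)/2 = 24.60 °C
ET₀ = 0.0023 × 11.67 × (24.60 + 17.8) × √21.0 = 0.0023 × 11.67 × 42.40 × 4.5826 = 5.2153 mm/d
ETc = Kc × ET₀ = 1.10 × 5.2153 = 5.7368 mm/d
Over 15 days: 5.7368 × 15 = 86.052 mm

86 mm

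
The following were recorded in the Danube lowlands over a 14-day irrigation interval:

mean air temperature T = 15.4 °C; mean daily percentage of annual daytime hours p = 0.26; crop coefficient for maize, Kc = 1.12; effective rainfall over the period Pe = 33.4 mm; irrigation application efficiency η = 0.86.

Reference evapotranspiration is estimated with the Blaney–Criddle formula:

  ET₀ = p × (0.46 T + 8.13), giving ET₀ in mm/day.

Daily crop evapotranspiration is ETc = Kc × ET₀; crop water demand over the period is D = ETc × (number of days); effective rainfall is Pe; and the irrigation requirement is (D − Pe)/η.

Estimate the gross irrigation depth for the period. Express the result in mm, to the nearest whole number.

33 mm

ET₀ = 0.26 × (0.46 × 15.4 + 8.13) = 0.26 × 15.214 = 3.9556 mm/d
ETc = Kc × ET₀ = 1.12 × 3.9556 = 4.4303 mm/d
Crop demand D = ETc × 14 d = 4.4303 × 14 = 62.024 mm
D − Pe = 62.024 − 33.4 = 28.624 mm
Gross irrigation = 28.624 / 0.86 = 33.284 mm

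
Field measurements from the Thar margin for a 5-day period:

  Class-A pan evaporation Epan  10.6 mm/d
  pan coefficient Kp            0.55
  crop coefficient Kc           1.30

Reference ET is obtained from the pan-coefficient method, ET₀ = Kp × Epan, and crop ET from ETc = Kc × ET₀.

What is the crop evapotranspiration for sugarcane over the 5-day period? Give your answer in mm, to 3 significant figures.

37.9 mm

ET₀ = 0.55 × 10.6 = 5.8300 mm/d
ETc = Kc × ET₀ = 1.30 × 5.8300 = 7.5790 mm/d
Over 5 days: 7.5790 × 5 = 37.895 mm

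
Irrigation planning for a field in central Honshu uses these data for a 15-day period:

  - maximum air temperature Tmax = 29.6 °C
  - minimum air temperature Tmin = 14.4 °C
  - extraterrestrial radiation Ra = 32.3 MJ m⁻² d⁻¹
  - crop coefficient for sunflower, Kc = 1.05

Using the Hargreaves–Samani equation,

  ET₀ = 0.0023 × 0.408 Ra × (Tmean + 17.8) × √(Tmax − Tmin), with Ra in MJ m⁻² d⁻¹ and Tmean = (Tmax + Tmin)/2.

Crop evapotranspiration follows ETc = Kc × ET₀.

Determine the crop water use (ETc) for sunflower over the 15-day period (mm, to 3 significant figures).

Tmean = (29.6 + 14.4)/2 = 22.00 °C
0.408 Ra = 0.408 × 32.3 = 13.1784 mm/d equivalent
ET₀ = 0.0023 × 13.1784 × (22.00 + 17.8) × √15.2 = 0.0023 × 13.1784 × 39.80 × 3.8987 = 4.7032 mm/d
ETc = Kc × ET₀ = 1.05 × 4.7032 = 4.9384 mm/d
Over 15 days: 4.9384 × 15 = 74.076 mm

74.1 mm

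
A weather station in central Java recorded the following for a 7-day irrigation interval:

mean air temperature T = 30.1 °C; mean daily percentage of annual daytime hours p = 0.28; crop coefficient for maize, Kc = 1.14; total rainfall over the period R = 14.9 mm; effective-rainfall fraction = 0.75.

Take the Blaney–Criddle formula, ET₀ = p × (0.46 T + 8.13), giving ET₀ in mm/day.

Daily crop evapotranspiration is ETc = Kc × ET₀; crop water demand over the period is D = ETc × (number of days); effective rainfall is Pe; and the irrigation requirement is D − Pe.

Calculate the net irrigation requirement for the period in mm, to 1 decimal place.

37.9 mm

ET₀ = 0.28 × (0.46 × 30.1 + 8.13) = 0.28 × 21.976 = 6.1533 mm/d
ETc = Kc × ET₀ = 1.14 × 6.1533 = 7.0148 mm/d
Crop demand D = ETc × 7 d = 7.0148 × 7 = 49.104 mm
Pe = 0.75 × 14.9 = 11.175 mm
D − Pe = 49.104 − 11.175 = 37.929 mm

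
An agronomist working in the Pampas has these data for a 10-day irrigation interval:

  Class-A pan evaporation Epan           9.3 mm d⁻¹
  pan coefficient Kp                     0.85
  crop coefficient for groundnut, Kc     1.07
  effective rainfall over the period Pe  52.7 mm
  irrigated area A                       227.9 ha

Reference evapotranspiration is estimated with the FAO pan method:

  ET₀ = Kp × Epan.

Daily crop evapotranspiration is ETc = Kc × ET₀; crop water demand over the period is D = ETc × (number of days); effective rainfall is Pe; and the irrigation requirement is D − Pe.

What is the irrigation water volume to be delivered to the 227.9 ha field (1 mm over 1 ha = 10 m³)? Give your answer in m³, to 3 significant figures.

72700 m³

ET₀ = 0.85 × 9.3 = 7.9050 mm/d
ETc = Kc × ET₀ = 1.07 × 7.9050 = 8.4584 mm/d
Crop demand D = ETc × 10 d = 8.4584 × 10 = 84.584 mm
D − Pe = 84.584 − 52.7 = 31.884 mm
Volume = 31.884 mm × 227.9 ha × 10 = 72663.6 m³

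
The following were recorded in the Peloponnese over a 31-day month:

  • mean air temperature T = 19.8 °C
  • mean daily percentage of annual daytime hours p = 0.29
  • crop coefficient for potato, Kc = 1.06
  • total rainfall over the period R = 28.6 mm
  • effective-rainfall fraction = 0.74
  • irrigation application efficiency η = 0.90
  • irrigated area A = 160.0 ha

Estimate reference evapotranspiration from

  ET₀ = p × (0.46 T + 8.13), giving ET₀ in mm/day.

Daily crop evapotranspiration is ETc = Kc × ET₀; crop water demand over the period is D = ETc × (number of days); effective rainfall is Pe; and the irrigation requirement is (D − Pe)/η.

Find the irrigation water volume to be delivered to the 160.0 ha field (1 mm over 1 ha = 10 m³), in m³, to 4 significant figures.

254400 m³

ET₀ = 0.29 × (0.46 × 19.8 + 8.13) = 0.29 × 17.238 = 4.9990 mm/d
ETc = Kc × ET₀ = 1.06 × 4.9990 = 5.2989 mm/d
Crop demand D = ETc × 31 d = 5.2989 × 31 = 164.266 mm
Pe = 0.74 × 28.6 = 21.164 mm
D − Pe = 164.266 − 21.164 = 143.102 mm
Gross irrigation = 143.102 / 0.90 = 159.002 mm
Volume = 159.002 mm × 160.0 ha × 10 = 254403.2 m³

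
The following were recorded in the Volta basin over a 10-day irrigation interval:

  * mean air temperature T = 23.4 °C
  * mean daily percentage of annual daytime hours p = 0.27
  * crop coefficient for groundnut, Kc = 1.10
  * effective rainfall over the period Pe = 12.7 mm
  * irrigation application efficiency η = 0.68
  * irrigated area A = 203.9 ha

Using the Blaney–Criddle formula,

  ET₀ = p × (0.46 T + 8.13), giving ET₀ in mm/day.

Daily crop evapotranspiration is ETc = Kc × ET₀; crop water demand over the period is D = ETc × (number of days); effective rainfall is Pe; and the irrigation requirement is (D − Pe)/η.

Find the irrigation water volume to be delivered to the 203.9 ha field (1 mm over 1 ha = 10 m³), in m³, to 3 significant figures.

ET₀ = 0.27 × (0.46 × 23.4 + 8.13) = 0.27 × 18.894 = 5.1014 mm/d
ETc = Kc × ET₀ = 1.10 × 5.1014 = 5.6115 mm/d
Crop demand D = ETc × 10 d = 5.6115 × 10 = 56.115 mm
D − Pe = 56.115 − 12.7 = 43.415 mm
Gross irrigation = 43.415 / 0.68 = 63.846 mm
Volume = 63.846 mm × 203.9 ha × 10 = 130182.0 m³

130000 m³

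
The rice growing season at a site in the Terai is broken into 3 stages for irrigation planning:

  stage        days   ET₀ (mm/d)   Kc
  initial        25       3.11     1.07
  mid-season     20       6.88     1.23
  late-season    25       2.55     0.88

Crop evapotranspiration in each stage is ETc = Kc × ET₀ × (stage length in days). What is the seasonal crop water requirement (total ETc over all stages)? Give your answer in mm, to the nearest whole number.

initial: 1.07 × 3.11 × 25 = 83.19 mm
mid-season: 1.23 × 6.88 × 20 = 169.25 mm
late-season: 0.88 × 2.55 × 25 = 56.10 mm
Seasonal total = 308.54 mm

309 mm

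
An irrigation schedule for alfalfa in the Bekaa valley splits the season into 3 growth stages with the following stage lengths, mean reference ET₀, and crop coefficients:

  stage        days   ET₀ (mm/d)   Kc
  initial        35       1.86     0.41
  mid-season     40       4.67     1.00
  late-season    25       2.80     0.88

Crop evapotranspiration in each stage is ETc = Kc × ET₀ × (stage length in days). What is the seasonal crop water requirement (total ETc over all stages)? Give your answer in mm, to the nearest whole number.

275 mm

initial: 0.41 × 1.86 × 35 = 26.69 mm
mid-season: 1.00 × 4.67 × 40 = 186.80 mm
late-season: 0.88 × 2.80 × 25 = 61.60 mm
Seasonal total = 275.09 mm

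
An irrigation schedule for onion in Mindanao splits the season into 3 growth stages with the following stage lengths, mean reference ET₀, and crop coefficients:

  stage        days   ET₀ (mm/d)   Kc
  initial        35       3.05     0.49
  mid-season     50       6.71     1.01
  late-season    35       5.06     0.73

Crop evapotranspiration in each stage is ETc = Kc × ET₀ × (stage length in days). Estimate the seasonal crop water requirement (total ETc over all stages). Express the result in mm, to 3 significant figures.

initial: 0.49 × 3.05 × 35 = 52.31 mm
mid-season: 1.01 × 6.71 × 50 = 338.86 mm
late-season: 0.73 × 5.06 × 35 = 129.28 mm
Seasonal total = 520.45 mm

520 mm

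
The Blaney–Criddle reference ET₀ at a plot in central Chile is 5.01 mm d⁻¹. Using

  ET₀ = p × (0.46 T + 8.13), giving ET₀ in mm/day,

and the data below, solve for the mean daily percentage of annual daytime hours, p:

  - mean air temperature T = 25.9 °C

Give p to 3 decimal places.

0.250

p = ET₀ / (0.46 T + 8.13) = 5.01 / (0.46 × 25.9 + 8.13) = 5.01 / 20.044 = 0.2500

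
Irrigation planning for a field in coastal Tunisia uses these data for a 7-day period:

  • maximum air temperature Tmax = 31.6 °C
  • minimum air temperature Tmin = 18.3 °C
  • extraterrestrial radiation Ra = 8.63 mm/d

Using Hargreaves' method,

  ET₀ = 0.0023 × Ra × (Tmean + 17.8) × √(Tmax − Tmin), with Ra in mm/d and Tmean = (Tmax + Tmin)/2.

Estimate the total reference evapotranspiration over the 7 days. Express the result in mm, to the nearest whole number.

22 mm

Tmean = (31.6 + 18.3)/2 = 24.95 °C
ET₀ = 0.0023 × 8.63 × (24.95 + 17.8) × √13.3 = 0.0023 × 8.63 × 42.75 × 3.6469 = 3.0946 mm/d
Over 7 days: 3.0946 × 7 = 21.662 mm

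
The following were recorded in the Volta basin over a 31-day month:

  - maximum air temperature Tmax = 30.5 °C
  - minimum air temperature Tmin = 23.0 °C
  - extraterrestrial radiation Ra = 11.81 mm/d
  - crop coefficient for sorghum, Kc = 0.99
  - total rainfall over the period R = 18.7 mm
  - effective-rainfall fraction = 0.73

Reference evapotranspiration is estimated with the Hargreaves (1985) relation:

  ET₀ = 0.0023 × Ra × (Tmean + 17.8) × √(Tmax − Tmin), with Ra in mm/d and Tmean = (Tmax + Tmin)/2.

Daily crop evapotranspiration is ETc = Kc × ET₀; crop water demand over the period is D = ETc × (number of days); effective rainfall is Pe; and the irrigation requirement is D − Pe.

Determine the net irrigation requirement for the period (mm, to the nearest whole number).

Tmean = (30.5 + 23.0)/2 = 26.75 °C
ET₀ = 0.0023 × 11.81 × (26.75 + 17.8) × √7.5 = 0.0023 × 11.81 × 44.55 × 2.7386 = 3.3140 mm/d
ETc = Kc × ET₀ = 0.99 × 3.3140 = 3.2809 mm/d
Crop demand D = ETc × 31 d = 3.2809 × 31 = 101.708 mm
Pe = 0.73 × 18.7 = 13.651 mm
D − Pe = 101.708 − 13.651 = 88.057 mm

88 mm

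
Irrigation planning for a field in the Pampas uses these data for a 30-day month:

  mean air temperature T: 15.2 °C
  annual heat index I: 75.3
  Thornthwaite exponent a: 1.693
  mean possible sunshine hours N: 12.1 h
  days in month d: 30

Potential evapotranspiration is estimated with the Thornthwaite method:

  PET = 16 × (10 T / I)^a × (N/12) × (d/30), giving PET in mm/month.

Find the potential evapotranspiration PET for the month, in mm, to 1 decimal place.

53.0 mm

10T/I = 10 × 15.2 / 75.3 = 2.0186
(10T/I)^a = 2.0186^1.693 = 3.2844
Uncorrected PET = 16 × 3.2844 = 52.550 mm
Correction = (N/12)(d/30) = (12.1/12)(30/30) = 1.0083
PET = 52.550 × 1.0083 = 52.986 mm/month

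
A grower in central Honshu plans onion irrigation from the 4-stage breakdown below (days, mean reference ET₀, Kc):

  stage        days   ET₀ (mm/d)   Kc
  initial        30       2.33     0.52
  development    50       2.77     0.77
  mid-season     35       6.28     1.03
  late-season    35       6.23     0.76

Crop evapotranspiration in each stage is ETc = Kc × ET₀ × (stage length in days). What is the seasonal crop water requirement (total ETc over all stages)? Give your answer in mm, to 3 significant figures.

535 mm

initial: 0.52 × 2.33 × 30 = 36.35 mm
development: 0.77 × 2.77 × 50 = 106.65 mm
mid-season: 1.03 × 6.28 × 35 = 226.39 mm
late-season: 0.76 × 6.23 × 35 = 165.72 mm
Seasonal total = 535.11 mm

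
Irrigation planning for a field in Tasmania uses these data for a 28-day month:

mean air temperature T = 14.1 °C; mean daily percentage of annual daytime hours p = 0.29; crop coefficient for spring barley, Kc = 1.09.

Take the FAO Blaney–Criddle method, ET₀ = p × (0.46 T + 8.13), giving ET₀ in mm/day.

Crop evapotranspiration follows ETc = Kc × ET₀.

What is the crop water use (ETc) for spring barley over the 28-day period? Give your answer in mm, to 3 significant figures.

ET₀ = 0.29 × (0.46 × 14.1 + 8.13) = 0.29 × 14.616 = 4.2386 mm/d
ETc = Kc × ET₀ = 1.09 × 4.2386 = 4.6201 mm/d
Over 28 days: 4.6201 × 28 = 129.363 mm

129 mm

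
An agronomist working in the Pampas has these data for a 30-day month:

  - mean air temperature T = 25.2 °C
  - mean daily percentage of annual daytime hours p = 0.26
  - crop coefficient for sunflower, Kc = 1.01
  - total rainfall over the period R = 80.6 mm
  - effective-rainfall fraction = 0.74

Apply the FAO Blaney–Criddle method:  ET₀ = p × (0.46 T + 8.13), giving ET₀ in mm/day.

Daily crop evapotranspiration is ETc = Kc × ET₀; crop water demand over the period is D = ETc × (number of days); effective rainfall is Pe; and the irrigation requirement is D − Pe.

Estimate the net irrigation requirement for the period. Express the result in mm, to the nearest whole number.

ET₀ = 0.26 × (0.46 × 25.2 + 8.13) = 0.26 × 19.722 = 5.1277 mm/d
ETc = Kc × ET₀ = 1.01 × 5.1277 = 5.1790 mm/d
Crop demand D = ETc × 30 d = 5.1790 × 30 = 155.370 mm
Pe = 0.74 × 80.6 = 59.644 mm
D − Pe = 155.370 − 59.644 = 95.726 mm

96 mm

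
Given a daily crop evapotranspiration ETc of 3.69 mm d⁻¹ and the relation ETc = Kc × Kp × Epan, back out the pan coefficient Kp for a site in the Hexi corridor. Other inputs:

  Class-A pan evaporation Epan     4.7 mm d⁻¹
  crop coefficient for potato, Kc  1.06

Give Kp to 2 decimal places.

0.74

ETc = Kc × Kp × Epan  ⇒  Kp = ETc / (Kc × Epan)
Kp = 3.69 / (1.06 × 4.7) = 3.69 / 4.982 = 0.7407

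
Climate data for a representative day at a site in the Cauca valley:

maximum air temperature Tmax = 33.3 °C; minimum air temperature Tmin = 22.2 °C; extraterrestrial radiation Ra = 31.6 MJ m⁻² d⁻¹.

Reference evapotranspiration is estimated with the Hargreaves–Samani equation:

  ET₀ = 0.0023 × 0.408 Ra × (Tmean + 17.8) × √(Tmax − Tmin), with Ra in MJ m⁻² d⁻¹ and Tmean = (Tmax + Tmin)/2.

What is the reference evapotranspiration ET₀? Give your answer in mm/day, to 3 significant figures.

4.50 mm/day

Tmean = (33.3 + 22.2)/2 = 27.75 °C
0.408 Ra = 0.408 × 31.6 = 12.8928 mm/d equivalent
ET₀ = 0.0023 × 12.8928 × (27.75 + 17.8) × √11.1 = 0.0023 × 12.8928 × 45.55 × 3.3317 = 4.5002 mm/d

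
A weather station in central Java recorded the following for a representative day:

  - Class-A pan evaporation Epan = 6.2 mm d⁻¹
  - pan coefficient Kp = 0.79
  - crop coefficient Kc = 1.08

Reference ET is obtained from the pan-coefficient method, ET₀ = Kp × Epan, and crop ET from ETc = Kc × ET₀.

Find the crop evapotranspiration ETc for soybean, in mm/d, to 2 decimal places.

5.29 mm/d

ET₀ = 0.79 × 6.2 = 4.8980 mm/d
ETc = Kc × ET₀ = 1.08 × 4.8980 = 5.2898 mm/d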